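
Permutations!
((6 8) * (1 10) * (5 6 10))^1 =(1 5 6 8 10) =[0, 5, 2, 3, 4, 6, 8, 7, 10, 9, 1]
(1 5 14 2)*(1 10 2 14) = (14)(1 5)(2 10) = [0, 5, 10, 3, 4, 1, 6, 7, 8, 9, 2, 11, 12, 13, 14]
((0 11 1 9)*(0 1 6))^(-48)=(11)=[0, 1, 2, 3, 4, 5, 6, 7, 8, 9, 10, 11]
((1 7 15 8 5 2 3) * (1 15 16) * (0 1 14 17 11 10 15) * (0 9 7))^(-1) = (0 1)(2 5 8 15 10 11 17 14 16 7 9 3) = [1, 0, 5, 2, 4, 8, 6, 9, 15, 3, 11, 17, 12, 13, 16, 10, 7, 14]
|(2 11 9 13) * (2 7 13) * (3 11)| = 4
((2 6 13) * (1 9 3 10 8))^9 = [0, 8, 2, 9, 4, 5, 6, 7, 10, 1, 3, 11, 12, 13] = (13)(1 8 10 3 9)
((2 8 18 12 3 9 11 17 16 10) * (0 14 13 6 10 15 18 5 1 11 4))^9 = (0 11)(1 4)(2 12)(3 8)(5 9)(6 15)(10 18)(13 16)(14 17) = [11, 4, 12, 8, 1, 9, 15, 7, 3, 5, 18, 0, 2, 16, 17, 6, 13, 14, 10]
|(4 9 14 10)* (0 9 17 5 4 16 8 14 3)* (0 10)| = |(0 9 3 10 16 8 14)(4 17 5)| = 21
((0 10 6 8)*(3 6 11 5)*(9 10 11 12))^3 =(12)(0 3)(5 8)(6 11) =[3, 1, 2, 0, 4, 8, 11, 7, 5, 9, 10, 6, 12]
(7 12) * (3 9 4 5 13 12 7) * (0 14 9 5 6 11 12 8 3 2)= (0 14 9 4 6 11 12 2)(3 5 13 8)= [14, 1, 0, 5, 6, 13, 11, 7, 3, 4, 10, 12, 2, 8, 9]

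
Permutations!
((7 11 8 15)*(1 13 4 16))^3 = (1 16 4 13)(7 15 8 11) = [0, 16, 2, 3, 13, 5, 6, 15, 11, 9, 10, 7, 12, 1, 14, 8, 4]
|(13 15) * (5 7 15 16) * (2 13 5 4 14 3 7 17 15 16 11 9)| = |(2 13 11 9)(3 7 16 4 14)(5 17 15)| = 60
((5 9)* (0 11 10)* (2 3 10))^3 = (0 3 11 10 2)(5 9) = [3, 1, 0, 11, 4, 9, 6, 7, 8, 5, 2, 10]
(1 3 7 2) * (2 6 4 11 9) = (1 3 7 6 4 11 9 2) = [0, 3, 1, 7, 11, 5, 4, 6, 8, 2, 10, 9]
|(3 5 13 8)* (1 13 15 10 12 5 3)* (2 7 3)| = 12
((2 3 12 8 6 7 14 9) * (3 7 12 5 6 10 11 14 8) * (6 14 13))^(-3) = (2 5 6 10)(3 13 8 9)(7 14 12 11) = [0, 1, 5, 13, 4, 6, 10, 14, 9, 3, 2, 7, 11, 8, 12]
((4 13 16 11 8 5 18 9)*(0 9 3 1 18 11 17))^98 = [4, 3, 2, 18, 16, 8, 6, 7, 11, 13, 10, 5, 12, 17, 14, 15, 0, 9, 1] = (0 4 16)(1 3 18)(5 8 11)(9 13 17)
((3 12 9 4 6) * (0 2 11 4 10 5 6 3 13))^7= [10, 1, 5, 0, 13, 3, 12, 7, 8, 11, 4, 6, 2, 9]= (0 10 4 13 9 11 6 12 2 5 3)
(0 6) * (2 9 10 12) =[6, 1, 9, 3, 4, 5, 0, 7, 8, 10, 12, 11, 2] =(0 6)(2 9 10 12)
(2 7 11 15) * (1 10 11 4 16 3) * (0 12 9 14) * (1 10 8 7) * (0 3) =(0 12 9 14 3 10 11 15 2 1 8 7 4 16) =[12, 8, 1, 10, 16, 5, 6, 4, 7, 14, 11, 15, 9, 13, 3, 2, 0]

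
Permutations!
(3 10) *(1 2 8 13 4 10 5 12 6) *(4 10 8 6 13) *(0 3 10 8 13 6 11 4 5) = (0 3)(1 2 11 4 13 8 5 12 6) = [3, 2, 11, 0, 13, 12, 1, 7, 5, 9, 10, 4, 6, 8]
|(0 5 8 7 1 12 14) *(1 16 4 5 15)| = |(0 15 1 12 14)(4 5 8 7 16)| = 5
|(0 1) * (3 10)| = |(0 1)(3 10)| = 2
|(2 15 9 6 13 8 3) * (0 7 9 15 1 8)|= |(15)(0 7 9 6 13)(1 8 3 2)|= 20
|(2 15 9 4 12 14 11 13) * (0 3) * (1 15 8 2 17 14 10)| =|(0 3)(1 15 9 4 12 10)(2 8)(11 13 17 14)| =12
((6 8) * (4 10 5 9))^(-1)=(4 9 5 10)(6 8)=[0, 1, 2, 3, 9, 10, 8, 7, 6, 5, 4]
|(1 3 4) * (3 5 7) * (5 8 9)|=|(1 8 9 5 7 3 4)|=7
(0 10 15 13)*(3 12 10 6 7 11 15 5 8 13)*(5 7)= (0 6 5 8 13)(3 12 10 7 11 15)= [6, 1, 2, 12, 4, 8, 5, 11, 13, 9, 7, 15, 10, 0, 14, 3]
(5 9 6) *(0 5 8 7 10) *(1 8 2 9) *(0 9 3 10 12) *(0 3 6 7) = (0 5 1 8)(2 6)(3 10 9 7 12) = [5, 8, 6, 10, 4, 1, 2, 12, 0, 7, 9, 11, 3]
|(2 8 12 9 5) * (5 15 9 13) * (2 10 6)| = |(2 8 12 13 5 10 6)(9 15)| = 14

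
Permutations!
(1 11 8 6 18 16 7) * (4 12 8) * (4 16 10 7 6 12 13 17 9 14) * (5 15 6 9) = (1 11 16 9 14 4 13 17 5 15 6 18 10 7)(8 12) = [0, 11, 2, 3, 13, 15, 18, 1, 12, 14, 7, 16, 8, 17, 4, 6, 9, 5, 10]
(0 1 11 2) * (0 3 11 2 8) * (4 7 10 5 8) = (0 1 2 3 11 4 7 10 5 8) = [1, 2, 3, 11, 7, 8, 6, 10, 0, 9, 5, 4]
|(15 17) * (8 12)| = |(8 12)(15 17)| = 2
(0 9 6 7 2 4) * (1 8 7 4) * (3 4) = (0 9 6 3 4)(1 8 7 2) = [9, 8, 1, 4, 0, 5, 3, 2, 7, 6]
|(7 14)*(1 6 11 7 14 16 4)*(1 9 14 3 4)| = |(1 6 11 7 16)(3 4 9 14)| = 20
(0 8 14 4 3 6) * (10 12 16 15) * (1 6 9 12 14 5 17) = (0 8 5 17 1 6)(3 9 12 16 15 10 14 4) = [8, 6, 2, 9, 3, 17, 0, 7, 5, 12, 14, 11, 16, 13, 4, 10, 15, 1]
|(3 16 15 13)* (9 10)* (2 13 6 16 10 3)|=6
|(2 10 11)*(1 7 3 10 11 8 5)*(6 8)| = |(1 7 3 10 6 8 5)(2 11)| = 14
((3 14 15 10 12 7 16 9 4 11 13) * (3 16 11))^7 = (3 13 10 4 11 15 9 7 14 16 12) = [0, 1, 2, 13, 11, 5, 6, 14, 8, 7, 4, 15, 3, 10, 16, 9, 12]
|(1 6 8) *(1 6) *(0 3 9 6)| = |(0 3 9 6 8)| = 5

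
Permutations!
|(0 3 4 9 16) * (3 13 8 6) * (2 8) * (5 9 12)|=|(0 13 2 8 6 3 4 12 5 9 16)|=11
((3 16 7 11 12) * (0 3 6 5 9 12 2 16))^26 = [0, 1, 7, 3, 4, 12, 9, 2, 8, 6, 10, 16, 5, 13, 14, 15, 11] = (2 7)(5 12)(6 9)(11 16)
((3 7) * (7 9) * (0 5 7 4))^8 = (0 7 9)(3 4 5) = [7, 1, 2, 4, 5, 3, 6, 9, 8, 0]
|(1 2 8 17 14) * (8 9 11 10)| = 8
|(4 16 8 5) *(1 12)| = 4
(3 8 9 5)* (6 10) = (3 8 9 5)(6 10) = [0, 1, 2, 8, 4, 3, 10, 7, 9, 5, 6]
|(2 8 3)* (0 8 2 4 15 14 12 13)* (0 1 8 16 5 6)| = |(0 16 5 6)(1 8 3 4 15 14 12 13)| = 8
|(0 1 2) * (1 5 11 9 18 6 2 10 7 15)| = 28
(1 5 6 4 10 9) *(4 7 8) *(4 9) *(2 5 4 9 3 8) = (1 4 10 9)(2 5 6 7)(3 8) = [0, 4, 5, 8, 10, 6, 7, 2, 3, 1, 9]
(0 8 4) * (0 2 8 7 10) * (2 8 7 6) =(0 6 2 7 10)(4 8) =[6, 1, 7, 3, 8, 5, 2, 10, 4, 9, 0]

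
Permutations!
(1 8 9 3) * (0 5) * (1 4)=(0 5)(1 8 9 3 4)=[5, 8, 2, 4, 1, 0, 6, 7, 9, 3]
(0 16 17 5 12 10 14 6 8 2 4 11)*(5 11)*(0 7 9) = (0 16 17 11 7 9)(2 4 5 12 10 14 6 8) = [16, 1, 4, 3, 5, 12, 8, 9, 2, 0, 14, 7, 10, 13, 6, 15, 17, 11]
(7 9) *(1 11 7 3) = [0, 11, 2, 1, 4, 5, 6, 9, 8, 3, 10, 7] = (1 11 7 9 3)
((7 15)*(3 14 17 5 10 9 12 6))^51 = (3 5 12 14 10 6 17 9)(7 15) = [0, 1, 2, 5, 4, 12, 17, 15, 8, 3, 6, 11, 14, 13, 10, 7, 16, 9]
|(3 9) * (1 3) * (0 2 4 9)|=|(0 2 4 9 1 3)|=6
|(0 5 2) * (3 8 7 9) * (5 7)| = |(0 7 9 3 8 5 2)| = 7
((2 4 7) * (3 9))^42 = (9) = [0, 1, 2, 3, 4, 5, 6, 7, 8, 9]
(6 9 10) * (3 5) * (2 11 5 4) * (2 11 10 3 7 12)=(2 10 6 9 3 4 11 5 7 12)=[0, 1, 10, 4, 11, 7, 9, 12, 8, 3, 6, 5, 2]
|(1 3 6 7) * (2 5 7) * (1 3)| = 5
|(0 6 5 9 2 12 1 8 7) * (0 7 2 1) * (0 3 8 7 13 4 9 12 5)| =|(0 6)(1 7 13 4 9)(2 5 12 3 8)| =10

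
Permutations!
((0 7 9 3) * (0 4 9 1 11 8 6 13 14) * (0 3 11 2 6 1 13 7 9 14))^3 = [8, 7, 13, 3, 4, 5, 0, 9, 6, 1, 10, 2, 12, 11, 14] = (14)(0 8 6)(1 7 9)(2 13 11)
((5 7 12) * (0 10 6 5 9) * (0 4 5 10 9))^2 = (0 4 7)(5 12 9) = [4, 1, 2, 3, 7, 12, 6, 0, 8, 5, 10, 11, 9]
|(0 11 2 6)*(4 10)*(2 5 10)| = 7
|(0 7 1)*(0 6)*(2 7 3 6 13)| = |(0 3 6)(1 13 2 7)| = 12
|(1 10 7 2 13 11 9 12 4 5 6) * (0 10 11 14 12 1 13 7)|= |(0 10)(1 11 9)(2 7)(4 5 6 13 14 12)|= 6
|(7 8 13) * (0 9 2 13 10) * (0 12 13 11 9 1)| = |(0 1)(2 11 9)(7 8 10 12 13)| = 30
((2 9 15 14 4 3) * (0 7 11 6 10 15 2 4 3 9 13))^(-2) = (0 2 4 14 10 11)(3 15 6 7 13 9) = [2, 1, 4, 15, 14, 5, 7, 13, 8, 3, 11, 0, 12, 9, 10, 6]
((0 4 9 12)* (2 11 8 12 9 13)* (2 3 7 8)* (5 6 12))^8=(0 12 6 5 8 7 3 13 4)=[12, 1, 2, 13, 0, 8, 5, 3, 7, 9, 10, 11, 6, 4]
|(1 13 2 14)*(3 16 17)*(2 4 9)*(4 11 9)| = 6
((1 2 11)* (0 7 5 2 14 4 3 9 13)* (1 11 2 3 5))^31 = (0 4 13 14 9 1 3 7 5) = [4, 3, 2, 7, 13, 0, 6, 5, 8, 1, 10, 11, 12, 14, 9]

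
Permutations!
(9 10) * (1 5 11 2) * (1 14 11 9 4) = [0, 5, 14, 3, 1, 9, 6, 7, 8, 10, 4, 2, 12, 13, 11] = (1 5 9 10 4)(2 14 11)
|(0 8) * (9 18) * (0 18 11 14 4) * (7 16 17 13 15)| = |(0 8 18 9 11 14 4)(7 16 17 13 15)| = 35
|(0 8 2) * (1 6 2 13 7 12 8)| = |(0 1 6 2)(7 12 8 13)| = 4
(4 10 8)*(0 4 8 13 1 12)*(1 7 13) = (0 4 10 1 12)(7 13) = [4, 12, 2, 3, 10, 5, 6, 13, 8, 9, 1, 11, 0, 7]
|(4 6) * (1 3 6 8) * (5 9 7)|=15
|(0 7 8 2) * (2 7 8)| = 4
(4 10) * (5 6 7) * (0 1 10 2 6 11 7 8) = (0 1 10 4 2 6 8)(5 11 7) = [1, 10, 6, 3, 2, 11, 8, 5, 0, 9, 4, 7]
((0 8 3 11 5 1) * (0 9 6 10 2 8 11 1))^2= [5, 6, 3, 9, 4, 11, 2, 7, 1, 10, 8, 0]= (0 5 11)(1 6 2 3 9 10 8)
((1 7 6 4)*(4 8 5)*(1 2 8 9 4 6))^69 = (1 7)(2 6)(4 5)(8 9) = [0, 7, 6, 3, 5, 4, 2, 1, 9, 8]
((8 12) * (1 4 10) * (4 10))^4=[0, 1, 2, 3, 4, 5, 6, 7, 8, 9, 10, 11, 12]=(12)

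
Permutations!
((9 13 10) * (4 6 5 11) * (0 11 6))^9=(13)(5 6)=[0, 1, 2, 3, 4, 6, 5, 7, 8, 9, 10, 11, 12, 13]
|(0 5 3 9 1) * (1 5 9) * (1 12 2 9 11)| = 15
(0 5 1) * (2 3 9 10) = (0 5 1)(2 3 9 10) = [5, 0, 3, 9, 4, 1, 6, 7, 8, 10, 2]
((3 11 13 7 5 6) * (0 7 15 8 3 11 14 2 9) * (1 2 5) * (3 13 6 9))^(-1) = (0 9 5 14 3 2 1 7)(6 11)(8 15 13) = [9, 7, 1, 2, 4, 14, 11, 0, 15, 5, 10, 6, 12, 8, 3, 13]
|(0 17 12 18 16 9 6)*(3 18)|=|(0 17 12 3 18 16 9 6)|=8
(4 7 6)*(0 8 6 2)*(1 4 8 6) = [6, 4, 0, 3, 7, 5, 8, 2, 1] = (0 6 8 1 4 7 2)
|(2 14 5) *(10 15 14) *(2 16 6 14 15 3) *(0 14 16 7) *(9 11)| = 12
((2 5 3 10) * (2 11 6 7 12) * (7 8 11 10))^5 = (12)(6 11 8) = [0, 1, 2, 3, 4, 5, 11, 7, 6, 9, 10, 8, 12]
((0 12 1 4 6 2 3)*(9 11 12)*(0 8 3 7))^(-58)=[4, 0, 12, 3, 9, 5, 11, 1, 8, 6, 10, 2, 7]=(0 4 9 6 11 2 12 7 1)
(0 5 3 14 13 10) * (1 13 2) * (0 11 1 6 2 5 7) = (0 7)(1 13 10 11)(2 6)(3 14 5) = [7, 13, 6, 14, 4, 3, 2, 0, 8, 9, 11, 1, 12, 10, 5]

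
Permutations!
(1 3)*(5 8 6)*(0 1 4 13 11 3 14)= [1, 14, 2, 4, 13, 8, 5, 7, 6, 9, 10, 3, 12, 11, 0]= (0 1 14)(3 4 13 11)(5 8 6)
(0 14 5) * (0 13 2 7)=(0 14 5 13 2 7)=[14, 1, 7, 3, 4, 13, 6, 0, 8, 9, 10, 11, 12, 2, 5]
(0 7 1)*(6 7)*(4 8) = (0 6 7 1)(4 8) = [6, 0, 2, 3, 8, 5, 7, 1, 4]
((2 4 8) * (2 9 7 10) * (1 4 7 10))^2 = (1 8 10 7 4 9 2) = [0, 8, 1, 3, 9, 5, 6, 4, 10, 2, 7]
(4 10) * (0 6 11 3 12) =(0 6 11 3 12)(4 10) =[6, 1, 2, 12, 10, 5, 11, 7, 8, 9, 4, 3, 0]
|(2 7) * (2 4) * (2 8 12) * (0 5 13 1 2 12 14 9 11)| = 11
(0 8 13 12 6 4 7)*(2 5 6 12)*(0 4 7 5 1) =(0 8 13 2 1)(4 5 6 7) =[8, 0, 1, 3, 5, 6, 7, 4, 13, 9, 10, 11, 12, 2]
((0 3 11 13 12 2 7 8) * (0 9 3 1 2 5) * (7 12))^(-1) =(0 5 12 2 1)(3 9 8 7 13 11) =[5, 0, 1, 9, 4, 12, 6, 13, 7, 8, 10, 3, 2, 11]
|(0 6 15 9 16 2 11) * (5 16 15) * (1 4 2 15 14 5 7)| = 35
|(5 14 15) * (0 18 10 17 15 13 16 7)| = 10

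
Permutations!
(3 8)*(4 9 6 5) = (3 8)(4 9 6 5) = [0, 1, 2, 8, 9, 4, 5, 7, 3, 6]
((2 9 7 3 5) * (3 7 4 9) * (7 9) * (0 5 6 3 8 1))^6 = [5, 0, 8, 3, 4, 2, 6, 7, 1, 9] = (9)(0 5 2 8 1)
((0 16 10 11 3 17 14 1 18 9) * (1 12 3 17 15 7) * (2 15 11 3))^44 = (0 10 11 14 2 7 18)(1 9 16 3 17 12 15) = [10, 9, 7, 17, 4, 5, 6, 18, 8, 16, 11, 14, 15, 13, 2, 1, 3, 12, 0]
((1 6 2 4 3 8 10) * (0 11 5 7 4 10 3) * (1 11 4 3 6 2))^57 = (0 4)(1 11 3)(2 5 8)(6 10 7) = [4, 11, 5, 1, 0, 8, 10, 6, 2, 9, 7, 3]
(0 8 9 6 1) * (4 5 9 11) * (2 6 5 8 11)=[11, 0, 6, 3, 8, 9, 1, 7, 2, 5, 10, 4]=(0 11 4 8 2 6 1)(5 9)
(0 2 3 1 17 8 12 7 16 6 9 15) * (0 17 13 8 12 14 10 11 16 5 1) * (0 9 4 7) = (0 2 3 9 15 17 12)(1 13 8 14 10 11 16 6 4 7 5) = [2, 13, 3, 9, 7, 1, 4, 5, 14, 15, 11, 16, 0, 8, 10, 17, 6, 12]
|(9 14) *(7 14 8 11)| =|(7 14 9 8 11)| =5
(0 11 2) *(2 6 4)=(0 11 6 4 2)=[11, 1, 0, 3, 2, 5, 4, 7, 8, 9, 10, 6]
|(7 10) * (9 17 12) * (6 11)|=|(6 11)(7 10)(9 17 12)|=6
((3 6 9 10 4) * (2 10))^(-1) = (2 9 6 3 4 10) = [0, 1, 9, 4, 10, 5, 3, 7, 8, 6, 2]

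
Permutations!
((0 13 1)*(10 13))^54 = (0 13)(1 10) = [13, 10, 2, 3, 4, 5, 6, 7, 8, 9, 1, 11, 12, 0]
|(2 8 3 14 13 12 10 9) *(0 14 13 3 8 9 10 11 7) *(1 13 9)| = |(0 14 3 9 2 1 13 12 11 7)| = 10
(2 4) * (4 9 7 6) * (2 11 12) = (2 9 7 6 4 11 12) = [0, 1, 9, 3, 11, 5, 4, 6, 8, 7, 10, 12, 2]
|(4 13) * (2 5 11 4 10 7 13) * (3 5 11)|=|(2 11 4)(3 5)(7 13 10)|=6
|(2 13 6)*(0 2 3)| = 5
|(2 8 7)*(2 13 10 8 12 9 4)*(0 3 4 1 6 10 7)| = 10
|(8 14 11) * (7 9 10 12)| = |(7 9 10 12)(8 14 11)| = 12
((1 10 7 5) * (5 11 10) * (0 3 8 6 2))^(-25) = (1 5)(7 10 11) = [0, 5, 2, 3, 4, 1, 6, 10, 8, 9, 11, 7]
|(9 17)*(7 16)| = |(7 16)(9 17)| = 2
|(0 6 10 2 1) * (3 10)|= 6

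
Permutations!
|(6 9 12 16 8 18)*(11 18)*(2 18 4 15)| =|(2 18 6 9 12 16 8 11 4 15)| =10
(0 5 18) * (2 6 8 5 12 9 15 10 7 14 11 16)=(0 12 9 15 10 7 14 11 16 2 6 8 5 18)=[12, 1, 6, 3, 4, 18, 8, 14, 5, 15, 7, 16, 9, 13, 11, 10, 2, 17, 0]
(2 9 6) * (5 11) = (2 9 6)(5 11) = [0, 1, 9, 3, 4, 11, 2, 7, 8, 6, 10, 5]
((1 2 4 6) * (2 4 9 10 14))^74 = (1 6 4)(2 10)(9 14) = [0, 6, 10, 3, 1, 5, 4, 7, 8, 14, 2, 11, 12, 13, 9]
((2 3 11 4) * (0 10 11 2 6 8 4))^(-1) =[11, 1, 3, 2, 8, 5, 4, 7, 6, 9, 0, 10] =(0 11 10)(2 3)(4 8 6)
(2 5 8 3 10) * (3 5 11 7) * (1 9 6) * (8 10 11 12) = (1 9 6)(2 12 8 5 10)(3 11 7) = [0, 9, 12, 11, 4, 10, 1, 3, 5, 6, 2, 7, 8]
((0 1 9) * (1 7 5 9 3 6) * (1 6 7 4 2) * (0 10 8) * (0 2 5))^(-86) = [10, 4, 0, 5, 8, 2, 6, 9, 7, 1, 3] = (0 10 3 5 2)(1 4 8 7 9)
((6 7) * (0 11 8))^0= [0, 1, 2, 3, 4, 5, 6, 7, 8, 9, 10, 11]= (11)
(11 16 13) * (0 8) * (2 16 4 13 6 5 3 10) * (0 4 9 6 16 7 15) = (16)(0 8 4 13 11 9 6 5 3 10 2 7 15) = [8, 1, 7, 10, 13, 3, 5, 15, 4, 6, 2, 9, 12, 11, 14, 0, 16]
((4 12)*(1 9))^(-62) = (12) = [0, 1, 2, 3, 4, 5, 6, 7, 8, 9, 10, 11, 12]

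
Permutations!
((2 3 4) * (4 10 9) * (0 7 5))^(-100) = (10)(0 5 7) = [5, 1, 2, 3, 4, 7, 6, 0, 8, 9, 10]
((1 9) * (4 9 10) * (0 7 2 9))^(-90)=(0 7 2 9 1 10 4)=[7, 10, 9, 3, 0, 5, 6, 2, 8, 1, 4]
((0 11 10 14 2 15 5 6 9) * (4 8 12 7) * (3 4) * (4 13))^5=(0 15 11 5 10 6 14 9 2)(3 7 12 8 4 13)=[15, 1, 0, 7, 13, 10, 14, 12, 4, 2, 6, 5, 8, 3, 9, 11]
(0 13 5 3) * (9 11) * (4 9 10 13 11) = [11, 1, 2, 0, 9, 3, 6, 7, 8, 4, 13, 10, 12, 5] = (0 11 10 13 5 3)(4 9)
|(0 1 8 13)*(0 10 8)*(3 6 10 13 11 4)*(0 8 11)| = |(13)(0 1 8)(3 6 10 11 4)| = 15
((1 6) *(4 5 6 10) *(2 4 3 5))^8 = (1 5 10 6 3) = [0, 5, 2, 1, 4, 10, 3, 7, 8, 9, 6]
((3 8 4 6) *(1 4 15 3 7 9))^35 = (3 15 8) = [0, 1, 2, 15, 4, 5, 6, 7, 3, 9, 10, 11, 12, 13, 14, 8]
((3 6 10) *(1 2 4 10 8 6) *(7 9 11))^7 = (1 4 3 2 10)(6 8)(7 9 11) = [0, 4, 10, 2, 3, 5, 8, 9, 6, 11, 1, 7]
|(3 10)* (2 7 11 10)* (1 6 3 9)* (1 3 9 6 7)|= 8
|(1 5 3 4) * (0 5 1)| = |(0 5 3 4)| = 4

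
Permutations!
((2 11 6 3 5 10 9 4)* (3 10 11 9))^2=[0, 1, 4, 11, 9, 6, 3, 7, 8, 2, 5, 10]=(2 4 9)(3 11 10 5 6)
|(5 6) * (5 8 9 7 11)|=|(5 6 8 9 7 11)|=6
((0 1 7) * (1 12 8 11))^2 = (0 8 1)(7 12 11) = [8, 0, 2, 3, 4, 5, 6, 12, 1, 9, 10, 7, 11]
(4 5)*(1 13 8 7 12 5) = [0, 13, 2, 3, 1, 4, 6, 12, 7, 9, 10, 11, 5, 8] = (1 13 8 7 12 5 4)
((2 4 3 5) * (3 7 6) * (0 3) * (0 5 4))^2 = (0 4 6 2 3 7 5) = [4, 1, 3, 7, 6, 0, 2, 5]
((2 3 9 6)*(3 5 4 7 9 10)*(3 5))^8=(10)=[0, 1, 2, 3, 4, 5, 6, 7, 8, 9, 10]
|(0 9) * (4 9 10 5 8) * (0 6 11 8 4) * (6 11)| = 7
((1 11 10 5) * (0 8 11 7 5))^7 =(0 10 11 8)(1 7 5) =[10, 7, 2, 3, 4, 1, 6, 5, 0, 9, 11, 8]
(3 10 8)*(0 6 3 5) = (0 6 3 10 8 5) = [6, 1, 2, 10, 4, 0, 3, 7, 5, 9, 8]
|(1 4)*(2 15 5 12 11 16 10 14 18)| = |(1 4)(2 15 5 12 11 16 10 14 18)| = 18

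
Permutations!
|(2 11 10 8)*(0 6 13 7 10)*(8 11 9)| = |(0 6 13 7 10 11)(2 9 8)| = 6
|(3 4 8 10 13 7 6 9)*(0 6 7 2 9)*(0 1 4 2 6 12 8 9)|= |(0 12 8 10 13 6 1 4 9 3 2)|= 11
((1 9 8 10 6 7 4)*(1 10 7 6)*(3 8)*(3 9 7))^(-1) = (1 10 4 7)(3 8) = [0, 10, 2, 8, 7, 5, 6, 1, 3, 9, 4]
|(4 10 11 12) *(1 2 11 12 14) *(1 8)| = |(1 2 11 14 8)(4 10 12)| = 15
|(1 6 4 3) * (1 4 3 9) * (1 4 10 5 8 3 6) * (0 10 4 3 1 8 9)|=|(0 10 5 9 3 4)(1 8)|=6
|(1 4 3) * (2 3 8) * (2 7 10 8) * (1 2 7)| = |(1 4 7 10 8)(2 3)| = 10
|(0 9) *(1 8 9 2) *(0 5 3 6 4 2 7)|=8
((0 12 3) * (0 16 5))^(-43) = (0 3 5 12 16) = [3, 1, 2, 5, 4, 12, 6, 7, 8, 9, 10, 11, 16, 13, 14, 15, 0]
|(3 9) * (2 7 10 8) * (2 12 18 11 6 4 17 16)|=22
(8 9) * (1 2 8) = (1 2 8 9) = [0, 2, 8, 3, 4, 5, 6, 7, 9, 1]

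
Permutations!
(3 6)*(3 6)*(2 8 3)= (2 8 3)= [0, 1, 8, 2, 4, 5, 6, 7, 3]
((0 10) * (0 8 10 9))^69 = (0 9)(8 10) = [9, 1, 2, 3, 4, 5, 6, 7, 10, 0, 8]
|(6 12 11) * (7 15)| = 6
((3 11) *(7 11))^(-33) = (11) = [0, 1, 2, 3, 4, 5, 6, 7, 8, 9, 10, 11]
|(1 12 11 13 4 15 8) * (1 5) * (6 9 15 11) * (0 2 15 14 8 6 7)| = 33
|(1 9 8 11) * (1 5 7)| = |(1 9 8 11 5 7)| = 6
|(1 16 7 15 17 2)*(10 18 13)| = |(1 16 7 15 17 2)(10 18 13)| = 6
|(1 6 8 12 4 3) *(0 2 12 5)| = 9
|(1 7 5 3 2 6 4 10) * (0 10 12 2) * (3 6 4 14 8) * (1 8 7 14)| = 60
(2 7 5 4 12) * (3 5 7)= (2 3 5 4 12)= [0, 1, 3, 5, 12, 4, 6, 7, 8, 9, 10, 11, 2]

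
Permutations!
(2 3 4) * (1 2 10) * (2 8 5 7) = (1 8 5 7 2 3 4 10) = [0, 8, 3, 4, 10, 7, 6, 2, 5, 9, 1]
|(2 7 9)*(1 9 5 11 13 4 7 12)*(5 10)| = 12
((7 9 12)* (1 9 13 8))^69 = [0, 7, 2, 3, 4, 5, 6, 1, 12, 13, 10, 11, 8, 9] = (1 7)(8 12)(9 13)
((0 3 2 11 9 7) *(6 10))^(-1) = (0 7 9 11 2 3)(6 10) = [7, 1, 3, 0, 4, 5, 10, 9, 8, 11, 6, 2]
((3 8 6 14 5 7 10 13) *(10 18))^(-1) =(3 13 10 18 7 5 14 6 8) =[0, 1, 2, 13, 4, 14, 8, 5, 3, 9, 18, 11, 12, 10, 6, 15, 16, 17, 7]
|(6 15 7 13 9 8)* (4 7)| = |(4 7 13 9 8 6 15)| = 7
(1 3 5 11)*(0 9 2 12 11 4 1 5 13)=[9, 3, 12, 13, 1, 4, 6, 7, 8, 2, 10, 5, 11, 0]=(0 9 2 12 11 5 4 1 3 13)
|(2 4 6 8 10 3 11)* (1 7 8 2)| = |(1 7 8 10 3 11)(2 4 6)| = 6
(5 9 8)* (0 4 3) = (0 4 3)(5 9 8) = [4, 1, 2, 0, 3, 9, 6, 7, 5, 8]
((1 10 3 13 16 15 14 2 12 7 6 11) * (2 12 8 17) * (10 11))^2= [0, 1, 17, 16, 4, 5, 3, 10, 2, 9, 13, 11, 6, 15, 7, 12, 14, 8]= (2 17 8)(3 16 14 7 10 13 15 12 6)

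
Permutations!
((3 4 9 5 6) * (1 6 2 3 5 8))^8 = (9) = [0, 1, 2, 3, 4, 5, 6, 7, 8, 9]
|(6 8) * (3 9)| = |(3 9)(6 8)| = 2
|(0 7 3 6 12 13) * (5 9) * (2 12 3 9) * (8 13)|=|(0 7 9 5 2 12 8 13)(3 6)|=8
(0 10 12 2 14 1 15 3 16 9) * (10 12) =(0 12 2 14 1 15 3 16 9) =[12, 15, 14, 16, 4, 5, 6, 7, 8, 0, 10, 11, 2, 13, 1, 3, 9]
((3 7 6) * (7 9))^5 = (3 9 7 6) = [0, 1, 2, 9, 4, 5, 3, 6, 8, 7]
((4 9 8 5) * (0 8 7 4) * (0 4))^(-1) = [7, 1, 2, 3, 5, 8, 6, 9, 0, 4] = (0 7 9 4 5 8)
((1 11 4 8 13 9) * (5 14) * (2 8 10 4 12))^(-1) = (1 9 13 8 2 12 11)(4 10)(5 14) = [0, 9, 12, 3, 10, 14, 6, 7, 2, 13, 4, 1, 11, 8, 5]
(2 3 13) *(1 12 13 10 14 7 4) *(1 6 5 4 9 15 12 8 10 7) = (1 8 10 14)(2 3 7 9 15 12 13)(4 6 5) = [0, 8, 3, 7, 6, 4, 5, 9, 10, 15, 14, 11, 13, 2, 1, 12]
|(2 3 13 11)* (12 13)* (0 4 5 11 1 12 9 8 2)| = |(0 4 5 11)(1 12 13)(2 3 9 8)| = 12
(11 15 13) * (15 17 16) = [0, 1, 2, 3, 4, 5, 6, 7, 8, 9, 10, 17, 12, 11, 14, 13, 15, 16] = (11 17 16 15 13)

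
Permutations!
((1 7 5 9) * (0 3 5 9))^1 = (0 3 5)(1 7 9) = [3, 7, 2, 5, 4, 0, 6, 9, 8, 1]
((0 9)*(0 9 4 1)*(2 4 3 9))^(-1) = (0 1 4 2 9 3) = [1, 4, 9, 0, 2, 5, 6, 7, 8, 3]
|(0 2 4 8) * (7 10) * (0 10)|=6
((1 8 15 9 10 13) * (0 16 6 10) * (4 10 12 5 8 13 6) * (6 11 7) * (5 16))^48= [15, 1, 2, 3, 16, 9, 7, 11, 0, 8, 4, 10, 6, 13, 14, 5, 12]= (0 15 5 9 8)(4 16 12 6 7 11 10)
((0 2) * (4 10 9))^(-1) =[2, 1, 0, 3, 9, 5, 6, 7, 8, 10, 4] =(0 2)(4 9 10)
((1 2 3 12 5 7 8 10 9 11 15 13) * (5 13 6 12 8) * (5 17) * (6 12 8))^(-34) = (1 13 12 15 11 9 10 8 6 3 2)(5 17 7) = [0, 13, 1, 2, 4, 17, 3, 5, 6, 10, 8, 9, 15, 12, 14, 11, 16, 7]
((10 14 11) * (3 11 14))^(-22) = (14)(3 10 11) = [0, 1, 2, 10, 4, 5, 6, 7, 8, 9, 11, 3, 12, 13, 14]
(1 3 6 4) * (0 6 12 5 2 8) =(0 6 4 1 3 12 5 2 8) =[6, 3, 8, 12, 1, 2, 4, 7, 0, 9, 10, 11, 5]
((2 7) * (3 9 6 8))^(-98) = (3 6)(8 9) = [0, 1, 2, 6, 4, 5, 3, 7, 9, 8]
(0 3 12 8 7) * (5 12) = [3, 1, 2, 5, 4, 12, 6, 0, 7, 9, 10, 11, 8] = (0 3 5 12 8 7)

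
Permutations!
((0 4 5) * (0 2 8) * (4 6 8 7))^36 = (8) = [0, 1, 2, 3, 4, 5, 6, 7, 8]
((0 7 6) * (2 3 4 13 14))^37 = [7, 1, 4, 13, 14, 5, 0, 6, 8, 9, 10, 11, 12, 2, 3] = (0 7 6)(2 4 14 3 13)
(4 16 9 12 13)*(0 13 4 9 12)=[13, 1, 2, 3, 16, 5, 6, 7, 8, 0, 10, 11, 4, 9, 14, 15, 12]=(0 13 9)(4 16 12)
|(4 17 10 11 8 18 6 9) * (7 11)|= |(4 17 10 7 11 8 18 6 9)|= 9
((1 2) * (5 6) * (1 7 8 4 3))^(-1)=(1 3 4 8 7 2)(5 6)=[0, 3, 1, 4, 8, 6, 5, 2, 7]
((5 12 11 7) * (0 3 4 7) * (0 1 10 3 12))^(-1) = [5, 11, 2, 10, 3, 7, 6, 4, 8, 9, 1, 12, 0] = (0 5 7 4 3 10 1 11 12)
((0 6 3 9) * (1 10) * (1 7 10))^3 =[9, 1, 2, 6, 4, 5, 0, 10, 8, 3, 7] =(0 9 3 6)(7 10)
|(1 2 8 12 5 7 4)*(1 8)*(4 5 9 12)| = |(1 2)(4 8)(5 7)(9 12)| = 2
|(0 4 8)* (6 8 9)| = 5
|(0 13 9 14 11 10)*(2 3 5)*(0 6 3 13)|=9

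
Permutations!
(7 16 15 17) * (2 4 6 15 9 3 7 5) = [0, 1, 4, 7, 6, 2, 15, 16, 8, 3, 10, 11, 12, 13, 14, 17, 9, 5] = (2 4 6 15 17 5)(3 7 16 9)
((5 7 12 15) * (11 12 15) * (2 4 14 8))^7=(2 8 14 4)(5 7 15)(11 12)=[0, 1, 8, 3, 2, 7, 6, 15, 14, 9, 10, 12, 11, 13, 4, 5]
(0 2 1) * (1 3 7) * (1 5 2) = (0 1)(2 3 7 5) = [1, 0, 3, 7, 4, 2, 6, 5]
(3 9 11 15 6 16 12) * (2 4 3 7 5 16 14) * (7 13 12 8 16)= (2 4 3 9 11 15 6 14)(5 7)(8 16)(12 13)= [0, 1, 4, 9, 3, 7, 14, 5, 16, 11, 10, 15, 13, 12, 2, 6, 8]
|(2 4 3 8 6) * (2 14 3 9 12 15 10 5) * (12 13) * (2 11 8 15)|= |(2 4 9 13 12)(3 15 10 5 11 8 6 14)|= 40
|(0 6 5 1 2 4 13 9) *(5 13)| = |(0 6 13 9)(1 2 4 5)| = 4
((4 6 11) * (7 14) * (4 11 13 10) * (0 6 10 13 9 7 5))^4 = (0 14 9)(5 7 6) = [14, 1, 2, 3, 4, 7, 5, 6, 8, 0, 10, 11, 12, 13, 9]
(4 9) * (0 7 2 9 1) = (0 7 2 9 4 1) = [7, 0, 9, 3, 1, 5, 6, 2, 8, 4]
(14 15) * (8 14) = (8 14 15) = [0, 1, 2, 3, 4, 5, 6, 7, 14, 9, 10, 11, 12, 13, 15, 8]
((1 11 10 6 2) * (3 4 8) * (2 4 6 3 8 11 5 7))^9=(1 5 7 2)(3 10 11 4 6)=[0, 5, 1, 10, 6, 7, 3, 2, 8, 9, 11, 4]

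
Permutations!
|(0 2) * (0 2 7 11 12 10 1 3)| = |(0 7 11 12 10 1 3)| = 7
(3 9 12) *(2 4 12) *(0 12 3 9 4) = (0 12 9 2)(3 4) = [12, 1, 0, 4, 3, 5, 6, 7, 8, 2, 10, 11, 9]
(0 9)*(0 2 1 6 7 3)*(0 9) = (1 6 7 3 9 2) = [0, 6, 1, 9, 4, 5, 7, 3, 8, 2]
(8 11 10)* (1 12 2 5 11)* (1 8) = (1 12 2 5 11 10) = [0, 12, 5, 3, 4, 11, 6, 7, 8, 9, 1, 10, 2]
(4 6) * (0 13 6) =(0 13 6 4) =[13, 1, 2, 3, 0, 5, 4, 7, 8, 9, 10, 11, 12, 6]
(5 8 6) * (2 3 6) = [0, 1, 3, 6, 4, 8, 5, 7, 2] = (2 3 6 5 8)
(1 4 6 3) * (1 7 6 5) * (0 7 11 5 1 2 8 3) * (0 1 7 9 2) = (0 9 2 8 3 11 5)(1 4 7 6) = [9, 4, 8, 11, 7, 0, 1, 6, 3, 2, 10, 5]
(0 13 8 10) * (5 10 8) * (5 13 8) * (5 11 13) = (0 8 11 13 5 10) = [8, 1, 2, 3, 4, 10, 6, 7, 11, 9, 0, 13, 12, 5]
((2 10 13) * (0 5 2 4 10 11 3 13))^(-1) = (0 10 4 13 3 11 2 5) = [10, 1, 5, 11, 13, 0, 6, 7, 8, 9, 4, 2, 12, 3]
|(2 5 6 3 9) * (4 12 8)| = 15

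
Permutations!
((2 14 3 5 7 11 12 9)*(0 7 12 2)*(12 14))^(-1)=(0 9 12 2 11 7)(3 14 5)=[9, 1, 11, 14, 4, 3, 6, 0, 8, 12, 10, 7, 2, 13, 5]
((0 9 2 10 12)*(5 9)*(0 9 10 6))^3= (0 12 6 10 2 5 9)= [12, 1, 5, 3, 4, 9, 10, 7, 8, 0, 2, 11, 6]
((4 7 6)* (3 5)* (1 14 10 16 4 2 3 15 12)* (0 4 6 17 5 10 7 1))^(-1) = (0 12 15 5 17 7 14 1 4)(2 6 16 10 3) = [12, 4, 6, 2, 0, 17, 16, 14, 8, 9, 3, 11, 15, 13, 1, 5, 10, 7]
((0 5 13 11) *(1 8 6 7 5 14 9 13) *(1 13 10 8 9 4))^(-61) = (0 11 13 5 7 6 8 10 9 1 4 14) = [11, 4, 2, 3, 14, 7, 8, 6, 10, 1, 9, 13, 12, 5, 0]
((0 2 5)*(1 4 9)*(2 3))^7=(0 5 2 3)(1 4 9)=[5, 4, 3, 0, 9, 2, 6, 7, 8, 1]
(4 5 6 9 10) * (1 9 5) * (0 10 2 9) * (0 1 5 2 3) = (0 10 4 5 6 2 9 3) = [10, 1, 9, 0, 5, 6, 2, 7, 8, 3, 4]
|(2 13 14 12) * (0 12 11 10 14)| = |(0 12 2 13)(10 14 11)| = 12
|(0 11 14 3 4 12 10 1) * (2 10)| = |(0 11 14 3 4 12 2 10 1)| = 9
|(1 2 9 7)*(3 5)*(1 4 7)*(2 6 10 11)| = 6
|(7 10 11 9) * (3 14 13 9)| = 7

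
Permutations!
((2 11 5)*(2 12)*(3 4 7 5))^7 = [0, 1, 2, 3, 4, 5, 6, 7, 8, 9, 10, 11, 12] = (12)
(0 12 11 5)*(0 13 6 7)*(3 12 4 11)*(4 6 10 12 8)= (0 6 7)(3 8 4 11 5 13 10 12)= [6, 1, 2, 8, 11, 13, 7, 0, 4, 9, 12, 5, 3, 10]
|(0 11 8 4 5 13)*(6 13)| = |(0 11 8 4 5 6 13)| = 7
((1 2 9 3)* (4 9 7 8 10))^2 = (1 7 10 9)(2 8 4 3) = [0, 7, 8, 2, 3, 5, 6, 10, 4, 1, 9]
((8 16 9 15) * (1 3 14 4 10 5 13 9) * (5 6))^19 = (1 13 14 15 10 16 5 3 9 4 8 6) = [0, 13, 2, 9, 8, 3, 1, 7, 6, 4, 16, 11, 12, 14, 15, 10, 5]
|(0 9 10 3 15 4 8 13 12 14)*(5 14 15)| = |(0 9 10 3 5 14)(4 8 13 12 15)| = 30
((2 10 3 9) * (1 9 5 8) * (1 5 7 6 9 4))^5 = [0, 4, 9, 10, 1, 8, 7, 3, 5, 6, 2] = (1 4)(2 9 6 7 3 10)(5 8)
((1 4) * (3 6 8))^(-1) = [0, 4, 2, 8, 1, 5, 3, 7, 6] = (1 4)(3 8 6)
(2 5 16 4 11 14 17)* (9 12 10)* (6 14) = (2 5 16 4 11 6 14 17)(9 12 10) = [0, 1, 5, 3, 11, 16, 14, 7, 8, 12, 9, 6, 10, 13, 17, 15, 4, 2]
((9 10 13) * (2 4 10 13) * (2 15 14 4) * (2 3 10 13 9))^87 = (2 15 13 10 4 3 14) = [0, 1, 15, 14, 3, 5, 6, 7, 8, 9, 4, 11, 12, 10, 2, 13]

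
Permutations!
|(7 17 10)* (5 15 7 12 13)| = |(5 15 7 17 10 12 13)| = 7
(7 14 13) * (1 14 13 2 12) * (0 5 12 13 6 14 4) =(0 5 12 1 4)(2 13 7 6 14) =[5, 4, 13, 3, 0, 12, 14, 6, 8, 9, 10, 11, 1, 7, 2]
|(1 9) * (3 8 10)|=6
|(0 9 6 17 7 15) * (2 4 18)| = |(0 9 6 17 7 15)(2 4 18)| = 6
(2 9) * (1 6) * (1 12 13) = (1 6 12 13)(2 9) = [0, 6, 9, 3, 4, 5, 12, 7, 8, 2, 10, 11, 13, 1]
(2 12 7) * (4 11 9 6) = (2 12 7)(4 11 9 6) = [0, 1, 12, 3, 11, 5, 4, 2, 8, 6, 10, 9, 7]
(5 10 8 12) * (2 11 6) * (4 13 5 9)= (2 11 6)(4 13 5 10 8 12 9)= [0, 1, 11, 3, 13, 10, 2, 7, 12, 4, 8, 6, 9, 5]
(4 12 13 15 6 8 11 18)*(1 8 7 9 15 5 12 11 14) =(1 8 14)(4 11 18)(5 12 13)(6 7 9 15) =[0, 8, 2, 3, 11, 12, 7, 9, 14, 15, 10, 18, 13, 5, 1, 6, 16, 17, 4]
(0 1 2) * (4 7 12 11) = (0 1 2)(4 7 12 11) = [1, 2, 0, 3, 7, 5, 6, 12, 8, 9, 10, 4, 11]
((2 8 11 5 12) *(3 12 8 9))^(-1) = (2 12 3 9)(5 11 8) = [0, 1, 12, 9, 4, 11, 6, 7, 5, 2, 10, 8, 3]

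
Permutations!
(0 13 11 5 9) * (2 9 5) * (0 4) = (0 13 11 2 9 4) = [13, 1, 9, 3, 0, 5, 6, 7, 8, 4, 10, 2, 12, 11]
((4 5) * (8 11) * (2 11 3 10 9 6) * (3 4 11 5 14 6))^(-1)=(2 6 14 4 8 11 5)(3 9 10)=[0, 1, 6, 9, 8, 2, 14, 7, 11, 10, 3, 5, 12, 13, 4]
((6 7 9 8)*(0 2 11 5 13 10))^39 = (0 5)(2 13)(6 8 9 7)(10 11) = [5, 1, 13, 3, 4, 0, 8, 6, 9, 7, 11, 10, 12, 2]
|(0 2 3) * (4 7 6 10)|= |(0 2 3)(4 7 6 10)|= 12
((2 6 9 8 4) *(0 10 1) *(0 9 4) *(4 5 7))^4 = (0 8 9 1 10)(2 4 7 5 6) = [8, 10, 4, 3, 7, 6, 2, 5, 9, 1, 0]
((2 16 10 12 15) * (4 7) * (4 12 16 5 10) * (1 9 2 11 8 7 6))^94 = (1 4 10 2)(5 9 6 16)(7 8 11 15 12) = [0, 4, 1, 3, 10, 9, 16, 8, 11, 6, 2, 15, 7, 13, 14, 12, 5]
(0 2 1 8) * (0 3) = (0 2 1 8 3) = [2, 8, 1, 0, 4, 5, 6, 7, 3]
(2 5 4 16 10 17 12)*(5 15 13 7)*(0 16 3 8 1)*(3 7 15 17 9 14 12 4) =(0 16 10 9 14 12 2 17 4 7 5 3 8 1)(13 15) =[16, 0, 17, 8, 7, 3, 6, 5, 1, 14, 9, 11, 2, 15, 12, 13, 10, 4]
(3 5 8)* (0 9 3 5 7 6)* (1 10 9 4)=(0 4 1 10 9 3 7 6)(5 8)=[4, 10, 2, 7, 1, 8, 0, 6, 5, 3, 9]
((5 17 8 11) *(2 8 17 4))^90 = (17) = [0, 1, 2, 3, 4, 5, 6, 7, 8, 9, 10, 11, 12, 13, 14, 15, 16, 17]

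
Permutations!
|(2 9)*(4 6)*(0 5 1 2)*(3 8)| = |(0 5 1 2 9)(3 8)(4 6)| = 10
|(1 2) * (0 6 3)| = |(0 6 3)(1 2)| = 6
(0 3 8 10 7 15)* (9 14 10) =(0 3 8 9 14 10 7 15) =[3, 1, 2, 8, 4, 5, 6, 15, 9, 14, 7, 11, 12, 13, 10, 0]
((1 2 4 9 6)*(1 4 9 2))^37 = (2 9 6 4) = [0, 1, 9, 3, 2, 5, 4, 7, 8, 6]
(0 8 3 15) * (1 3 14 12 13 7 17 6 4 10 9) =[8, 3, 2, 15, 10, 5, 4, 17, 14, 1, 9, 11, 13, 7, 12, 0, 16, 6] =(0 8 14 12 13 7 17 6 4 10 9 1 3 15)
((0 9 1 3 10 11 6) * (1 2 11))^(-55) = [0, 10, 2, 1, 4, 5, 6, 7, 8, 9, 3, 11] = (11)(1 10 3)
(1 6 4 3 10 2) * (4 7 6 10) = (1 10 2)(3 4)(6 7) = [0, 10, 1, 4, 3, 5, 7, 6, 8, 9, 2]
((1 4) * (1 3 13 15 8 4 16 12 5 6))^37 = (1 12 6 16 5)(3 15 4 13 8) = [0, 12, 2, 15, 13, 1, 16, 7, 3, 9, 10, 11, 6, 8, 14, 4, 5]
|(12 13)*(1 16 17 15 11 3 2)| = 14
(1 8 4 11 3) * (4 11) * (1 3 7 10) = (1 8 11 7 10) = [0, 8, 2, 3, 4, 5, 6, 10, 11, 9, 1, 7]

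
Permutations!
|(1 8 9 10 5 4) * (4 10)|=|(1 8 9 4)(5 10)|=4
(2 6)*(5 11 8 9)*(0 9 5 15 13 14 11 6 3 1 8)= [9, 8, 3, 1, 4, 6, 2, 7, 5, 15, 10, 0, 12, 14, 11, 13]= (0 9 15 13 14 11)(1 8 5 6 2 3)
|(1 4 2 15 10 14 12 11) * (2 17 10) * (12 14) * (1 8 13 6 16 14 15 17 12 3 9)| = 15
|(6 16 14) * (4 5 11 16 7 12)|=|(4 5 11 16 14 6 7 12)|=8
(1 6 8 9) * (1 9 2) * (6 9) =(1 9 6 8 2) =[0, 9, 1, 3, 4, 5, 8, 7, 2, 6]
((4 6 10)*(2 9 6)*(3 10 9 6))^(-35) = (2 6 9 3 10 4) = [0, 1, 6, 10, 2, 5, 9, 7, 8, 3, 4]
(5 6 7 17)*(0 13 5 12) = [13, 1, 2, 3, 4, 6, 7, 17, 8, 9, 10, 11, 0, 5, 14, 15, 16, 12] = (0 13 5 6 7 17 12)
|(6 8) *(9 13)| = 2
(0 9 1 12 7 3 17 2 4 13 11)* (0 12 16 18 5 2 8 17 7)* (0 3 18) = (0 9 1 16)(2 4 13 11 12 3 7 18 5)(8 17) = [9, 16, 4, 7, 13, 2, 6, 18, 17, 1, 10, 12, 3, 11, 14, 15, 0, 8, 5]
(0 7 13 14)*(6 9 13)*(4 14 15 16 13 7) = (0 4 14)(6 9 7)(13 15 16) = [4, 1, 2, 3, 14, 5, 9, 6, 8, 7, 10, 11, 12, 15, 0, 16, 13]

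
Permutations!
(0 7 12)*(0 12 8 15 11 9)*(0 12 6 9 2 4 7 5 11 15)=(15)(0 5 11 2 4 7 8)(6 9 12)=[5, 1, 4, 3, 7, 11, 9, 8, 0, 12, 10, 2, 6, 13, 14, 15]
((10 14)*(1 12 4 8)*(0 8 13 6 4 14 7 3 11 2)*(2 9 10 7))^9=(0 10 11 7 12 8 2 9 3 14 1)=[10, 0, 9, 14, 4, 5, 6, 12, 2, 3, 11, 7, 8, 13, 1]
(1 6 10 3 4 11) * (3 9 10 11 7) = (1 6 11)(3 4 7)(9 10) = [0, 6, 2, 4, 7, 5, 11, 3, 8, 10, 9, 1]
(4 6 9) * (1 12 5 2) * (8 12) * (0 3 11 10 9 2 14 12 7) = (0 3 11 10 9 4 6 2 1 8 7)(5 14 12) = [3, 8, 1, 11, 6, 14, 2, 0, 7, 4, 9, 10, 5, 13, 12]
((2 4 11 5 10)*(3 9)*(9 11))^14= (11)= [0, 1, 2, 3, 4, 5, 6, 7, 8, 9, 10, 11]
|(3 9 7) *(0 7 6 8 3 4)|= |(0 7 4)(3 9 6 8)|= 12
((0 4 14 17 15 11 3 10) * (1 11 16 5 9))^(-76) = (0 1 15)(3 5 14)(4 11 16)(9 17 10) = [1, 15, 2, 5, 11, 14, 6, 7, 8, 17, 9, 16, 12, 13, 3, 0, 4, 10]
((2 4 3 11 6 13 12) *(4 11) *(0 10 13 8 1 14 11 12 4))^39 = (0 3 4 13 10)(1 8 6 11 14)(2 12) = [3, 8, 12, 4, 13, 5, 11, 7, 6, 9, 0, 14, 2, 10, 1]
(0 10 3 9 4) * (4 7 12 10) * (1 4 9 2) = (0 9 7 12 10 3 2 1 4) = [9, 4, 1, 2, 0, 5, 6, 12, 8, 7, 3, 11, 10]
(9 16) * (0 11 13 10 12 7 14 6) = (0 11 13 10 12 7 14 6)(9 16) = [11, 1, 2, 3, 4, 5, 0, 14, 8, 16, 12, 13, 7, 10, 6, 15, 9]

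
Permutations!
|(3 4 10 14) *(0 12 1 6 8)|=|(0 12 1 6 8)(3 4 10 14)|=20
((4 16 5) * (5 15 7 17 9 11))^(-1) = (4 5 11 9 17 7 15 16) = [0, 1, 2, 3, 5, 11, 6, 15, 8, 17, 10, 9, 12, 13, 14, 16, 4, 7]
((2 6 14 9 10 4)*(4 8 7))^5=(2 8 14 4 10 6 7 9)=[0, 1, 8, 3, 10, 5, 7, 9, 14, 2, 6, 11, 12, 13, 4]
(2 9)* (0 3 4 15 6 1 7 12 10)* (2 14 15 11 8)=(0 3 4 11 8 2 9 14 15 6 1 7 12 10)=[3, 7, 9, 4, 11, 5, 1, 12, 2, 14, 0, 8, 10, 13, 15, 6]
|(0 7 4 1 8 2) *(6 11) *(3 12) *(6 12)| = |(0 7 4 1 8 2)(3 6 11 12)| = 12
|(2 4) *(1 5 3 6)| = |(1 5 3 6)(2 4)| = 4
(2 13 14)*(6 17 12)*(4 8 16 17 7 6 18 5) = (2 13 14)(4 8 16 17 12 18 5)(6 7) = [0, 1, 13, 3, 8, 4, 7, 6, 16, 9, 10, 11, 18, 14, 2, 15, 17, 12, 5]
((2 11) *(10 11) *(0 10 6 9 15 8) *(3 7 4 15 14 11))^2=(0 3 4 8 10 7 15)(2 9 11 6 14)=[3, 1, 9, 4, 8, 5, 14, 15, 10, 11, 7, 6, 12, 13, 2, 0]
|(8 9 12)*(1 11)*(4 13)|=6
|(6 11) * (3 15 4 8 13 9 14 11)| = |(3 15 4 8 13 9 14 11 6)| = 9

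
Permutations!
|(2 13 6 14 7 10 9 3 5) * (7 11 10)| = 9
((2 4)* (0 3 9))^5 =(0 9 3)(2 4) =[9, 1, 4, 0, 2, 5, 6, 7, 8, 3]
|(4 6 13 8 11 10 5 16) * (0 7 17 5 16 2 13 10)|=8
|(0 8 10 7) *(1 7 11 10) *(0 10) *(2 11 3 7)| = |(0 8 1 2 11)(3 7 10)| = 15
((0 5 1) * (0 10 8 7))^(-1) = [7, 5, 2, 3, 4, 0, 6, 8, 10, 9, 1] = (0 7 8 10 1 5)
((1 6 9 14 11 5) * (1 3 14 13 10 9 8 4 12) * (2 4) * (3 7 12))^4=(1 4 5 6 3 7 8 14 12 2 11)(9 13 10)=[0, 4, 11, 7, 5, 6, 3, 8, 14, 13, 9, 1, 2, 10, 12]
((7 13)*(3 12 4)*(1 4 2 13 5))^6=(1 7 2 3)(4 5 13 12)=[0, 7, 3, 1, 5, 13, 6, 2, 8, 9, 10, 11, 4, 12]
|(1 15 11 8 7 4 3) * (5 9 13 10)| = |(1 15 11 8 7 4 3)(5 9 13 10)| = 28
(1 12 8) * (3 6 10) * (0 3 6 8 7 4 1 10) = (0 3 8 10 6)(1 12 7 4) = [3, 12, 2, 8, 1, 5, 0, 4, 10, 9, 6, 11, 7]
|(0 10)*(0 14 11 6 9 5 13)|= 8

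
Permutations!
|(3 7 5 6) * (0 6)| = 5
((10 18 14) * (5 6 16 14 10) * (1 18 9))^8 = (18) = [0, 1, 2, 3, 4, 5, 6, 7, 8, 9, 10, 11, 12, 13, 14, 15, 16, 17, 18]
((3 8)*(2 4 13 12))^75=(2 12 13 4)(3 8)=[0, 1, 12, 8, 2, 5, 6, 7, 3, 9, 10, 11, 13, 4]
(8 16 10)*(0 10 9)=(0 10 8 16 9)=[10, 1, 2, 3, 4, 5, 6, 7, 16, 0, 8, 11, 12, 13, 14, 15, 9]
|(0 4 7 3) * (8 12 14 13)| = |(0 4 7 3)(8 12 14 13)| = 4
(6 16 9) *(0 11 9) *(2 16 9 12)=(0 11 12 2 16)(6 9)=[11, 1, 16, 3, 4, 5, 9, 7, 8, 6, 10, 12, 2, 13, 14, 15, 0]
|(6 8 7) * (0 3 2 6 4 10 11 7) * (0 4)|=9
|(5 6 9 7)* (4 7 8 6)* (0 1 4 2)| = 6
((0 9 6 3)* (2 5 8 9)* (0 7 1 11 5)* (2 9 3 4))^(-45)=(1 8)(3 11)(5 7)=[0, 8, 2, 11, 4, 7, 6, 5, 1, 9, 10, 3]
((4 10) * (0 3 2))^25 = (0 3 2)(4 10) = [3, 1, 0, 2, 10, 5, 6, 7, 8, 9, 4]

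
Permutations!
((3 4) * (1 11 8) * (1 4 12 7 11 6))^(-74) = (3 8 7)(4 11 12) = [0, 1, 2, 8, 11, 5, 6, 3, 7, 9, 10, 12, 4]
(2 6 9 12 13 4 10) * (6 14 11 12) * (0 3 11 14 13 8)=[3, 1, 13, 11, 10, 5, 9, 7, 0, 6, 2, 12, 8, 4, 14]=(14)(0 3 11 12 8)(2 13 4 10)(6 9)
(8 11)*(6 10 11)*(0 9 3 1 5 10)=(0 9 3 1 5 10 11 8 6)=[9, 5, 2, 1, 4, 10, 0, 7, 6, 3, 11, 8]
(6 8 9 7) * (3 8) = (3 8 9 7 6) = [0, 1, 2, 8, 4, 5, 3, 6, 9, 7]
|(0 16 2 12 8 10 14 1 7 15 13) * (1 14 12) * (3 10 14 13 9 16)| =42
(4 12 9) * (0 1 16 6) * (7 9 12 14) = (0 1 16 6)(4 14 7 9) = [1, 16, 2, 3, 14, 5, 0, 9, 8, 4, 10, 11, 12, 13, 7, 15, 6]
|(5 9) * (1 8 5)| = 4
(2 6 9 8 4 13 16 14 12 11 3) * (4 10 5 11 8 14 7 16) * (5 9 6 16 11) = (2 16 7 11 3)(4 13)(8 10 9 14 12) = [0, 1, 16, 2, 13, 5, 6, 11, 10, 14, 9, 3, 8, 4, 12, 15, 7]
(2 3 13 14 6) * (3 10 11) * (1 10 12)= (1 10 11 3 13 14 6 2 12)= [0, 10, 12, 13, 4, 5, 2, 7, 8, 9, 11, 3, 1, 14, 6]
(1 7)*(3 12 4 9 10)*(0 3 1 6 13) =(0 3 12 4 9 10 1 7 6 13) =[3, 7, 2, 12, 9, 5, 13, 6, 8, 10, 1, 11, 4, 0]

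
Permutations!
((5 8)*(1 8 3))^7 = [0, 3, 2, 5, 4, 8, 6, 7, 1] = (1 3 5 8)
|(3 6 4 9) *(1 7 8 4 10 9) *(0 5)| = |(0 5)(1 7 8 4)(3 6 10 9)| = 4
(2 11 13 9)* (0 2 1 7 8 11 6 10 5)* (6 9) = [2, 7, 9, 3, 4, 0, 10, 8, 11, 1, 5, 13, 12, 6] = (0 2 9 1 7 8 11 13 6 10 5)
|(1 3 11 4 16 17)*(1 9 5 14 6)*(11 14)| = |(1 3 14 6)(4 16 17 9 5 11)| = 12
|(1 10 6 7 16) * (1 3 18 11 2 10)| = 8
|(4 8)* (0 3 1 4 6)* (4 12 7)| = 8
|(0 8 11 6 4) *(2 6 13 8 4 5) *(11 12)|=|(0 4)(2 6 5)(8 12 11 13)|=12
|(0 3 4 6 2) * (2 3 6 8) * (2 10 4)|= 12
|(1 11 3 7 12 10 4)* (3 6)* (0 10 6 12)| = |(0 10 4 1 11 12 6 3 7)| = 9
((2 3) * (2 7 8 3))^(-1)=(3 8 7)=[0, 1, 2, 8, 4, 5, 6, 3, 7]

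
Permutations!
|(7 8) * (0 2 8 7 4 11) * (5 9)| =|(0 2 8 4 11)(5 9)| =10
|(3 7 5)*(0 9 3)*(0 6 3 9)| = |(9)(3 7 5 6)| = 4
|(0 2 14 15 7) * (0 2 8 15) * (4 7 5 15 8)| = 10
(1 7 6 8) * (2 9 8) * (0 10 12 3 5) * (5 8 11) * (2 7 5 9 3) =[10, 5, 3, 8, 4, 0, 7, 6, 1, 11, 12, 9, 2] =(0 10 12 2 3 8 1 5)(6 7)(9 11)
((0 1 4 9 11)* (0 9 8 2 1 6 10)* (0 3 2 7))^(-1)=(0 7 8 4 1 2 3 10 6)(9 11)=[7, 2, 3, 10, 1, 5, 0, 8, 4, 11, 6, 9]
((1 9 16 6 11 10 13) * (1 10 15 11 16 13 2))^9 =[0, 2, 10, 3, 4, 5, 16, 7, 8, 1, 13, 15, 12, 9, 14, 11, 6] =(1 2 10 13 9)(6 16)(11 15)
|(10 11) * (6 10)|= 3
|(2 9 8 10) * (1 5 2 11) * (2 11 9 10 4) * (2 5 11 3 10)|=6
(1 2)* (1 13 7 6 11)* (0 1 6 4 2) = (0 1)(2 13 7 4)(6 11) = [1, 0, 13, 3, 2, 5, 11, 4, 8, 9, 10, 6, 12, 7]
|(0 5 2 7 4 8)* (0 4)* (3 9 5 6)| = |(0 6 3 9 5 2 7)(4 8)| = 14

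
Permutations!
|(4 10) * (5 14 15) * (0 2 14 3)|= |(0 2 14 15 5 3)(4 10)|= 6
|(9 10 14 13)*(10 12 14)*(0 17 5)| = 12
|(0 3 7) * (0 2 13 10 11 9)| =8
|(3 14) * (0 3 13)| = 4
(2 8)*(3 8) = [0, 1, 3, 8, 4, 5, 6, 7, 2] = (2 3 8)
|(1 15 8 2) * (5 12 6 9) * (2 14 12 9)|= 14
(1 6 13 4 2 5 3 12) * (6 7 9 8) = (1 7 9 8 6 13 4 2 5 3 12) = [0, 7, 5, 12, 2, 3, 13, 9, 6, 8, 10, 11, 1, 4]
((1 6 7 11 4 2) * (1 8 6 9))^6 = (11) = [0, 1, 2, 3, 4, 5, 6, 7, 8, 9, 10, 11]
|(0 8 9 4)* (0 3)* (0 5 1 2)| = 8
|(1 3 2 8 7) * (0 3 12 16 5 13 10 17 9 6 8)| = 33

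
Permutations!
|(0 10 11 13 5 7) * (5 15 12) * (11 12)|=|(0 10 12 5 7)(11 13 15)|=15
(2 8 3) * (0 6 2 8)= (0 6 2)(3 8)= [6, 1, 0, 8, 4, 5, 2, 7, 3]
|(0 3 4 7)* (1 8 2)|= |(0 3 4 7)(1 8 2)|= 12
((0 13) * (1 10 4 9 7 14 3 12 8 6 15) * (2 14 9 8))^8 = (1 4 6)(8 15 10) = [0, 4, 2, 3, 6, 5, 1, 7, 15, 9, 8, 11, 12, 13, 14, 10]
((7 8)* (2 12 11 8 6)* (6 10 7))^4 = (2 6 8 11 12) = [0, 1, 6, 3, 4, 5, 8, 7, 11, 9, 10, 12, 2]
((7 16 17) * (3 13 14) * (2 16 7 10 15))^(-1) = (2 15 10 17 16)(3 14 13) = [0, 1, 15, 14, 4, 5, 6, 7, 8, 9, 17, 11, 12, 3, 13, 10, 2, 16]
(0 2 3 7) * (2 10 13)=(0 10 13 2 3 7)=[10, 1, 3, 7, 4, 5, 6, 0, 8, 9, 13, 11, 12, 2]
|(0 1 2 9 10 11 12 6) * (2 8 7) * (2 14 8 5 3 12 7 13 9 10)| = |(0 1 5 3 12 6)(2 10 11 7 14 8 13 9)| = 24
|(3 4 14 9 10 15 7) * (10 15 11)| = 6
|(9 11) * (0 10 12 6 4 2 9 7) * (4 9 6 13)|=|(0 10 12 13 4 2 6 9 11 7)|=10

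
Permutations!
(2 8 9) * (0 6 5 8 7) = (0 6 5 8 9 2 7) = [6, 1, 7, 3, 4, 8, 5, 0, 9, 2]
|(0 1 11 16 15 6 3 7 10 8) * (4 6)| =|(0 1 11 16 15 4 6 3 7 10 8)| =11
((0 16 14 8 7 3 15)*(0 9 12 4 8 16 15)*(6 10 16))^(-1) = (0 3 7 8 4 12 9 15)(6 14 16 10) = [3, 1, 2, 7, 12, 5, 14, 8, 4, 15, 6, 11, 9, 13, 16, 0, 10]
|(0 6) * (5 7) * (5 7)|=|(7)(0 6)|=2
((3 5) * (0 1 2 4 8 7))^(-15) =(0 4)(1 8)(2 7)(3 5) =[4, 8, 7, 5, 0, 3, 6, 2, 1]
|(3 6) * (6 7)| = 3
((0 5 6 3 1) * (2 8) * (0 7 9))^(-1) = (0 9 7 1 3 6 5)(2 8) = [9, 3, 8, 6, 4, 0, 5, 1, 2, 7]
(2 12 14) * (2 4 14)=(2 12)(4 14)=[0, 1, 12, 3, 14, 5, 6, 7, 8, 9, 10, 11, 2, 13, 4]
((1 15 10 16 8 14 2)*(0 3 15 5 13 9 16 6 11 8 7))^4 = (0 6 2 9 3 11 1 16 15 8 5 7 10 14 13) = [6, 16, 9, 11, 4, 7, 2, 10, 5, 3, 14, 1, 12, 0, 13, 8, 15]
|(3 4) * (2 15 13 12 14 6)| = 6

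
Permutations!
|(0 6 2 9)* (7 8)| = |(0 6 2 9)(7 8)| = 4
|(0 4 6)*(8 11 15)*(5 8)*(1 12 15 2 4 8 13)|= 30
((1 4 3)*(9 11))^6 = [0, 1, 2, 3, 4, 5, 6, 7, 8, 9, 10, 11] = (11)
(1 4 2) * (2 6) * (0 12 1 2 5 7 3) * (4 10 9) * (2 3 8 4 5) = (0 12 1 10 9 5 7 8 4 6 2 3) = [12, 10, 3, 0, 6, 7, 2, 8, 4, 5, 9, 11, 1]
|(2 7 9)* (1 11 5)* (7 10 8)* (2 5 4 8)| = |(1 11 4 8 7 9 5)(2 10)| = 14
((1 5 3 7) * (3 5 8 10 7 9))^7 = (1 7 10 8)(3 9) = [0, 7, 2, 9, 4, 5, 6, 10, 1, 3, 8]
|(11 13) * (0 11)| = |(0 11 13)| = 3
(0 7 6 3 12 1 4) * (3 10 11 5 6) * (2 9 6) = [7, 4, 9, 12, 0, 2, 10, 3, 8, 6, 11, 5, 1] = (0 7 3 12 1 4)(2 9 6 10 11 5)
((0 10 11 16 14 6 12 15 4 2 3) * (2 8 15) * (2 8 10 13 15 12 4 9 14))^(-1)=[3, 1, 16, 2, 6, 5, 14, 7, 12, 15, 4, 10, 8, 0, 9, 13, 11]=(0 3 2 16 11 10 4 6 14 9 15 13)(8 12)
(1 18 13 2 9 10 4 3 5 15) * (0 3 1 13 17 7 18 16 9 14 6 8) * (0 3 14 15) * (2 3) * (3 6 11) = (0 14 11 3 5)(1 16 9 10 4)(2 15 13 6 8)(7 18 17) = [14, 16, 15, 5, 1, 0, 8, 18, 2, 10, 4, 3, 12, 6, 11, 13, 9, 7, 17]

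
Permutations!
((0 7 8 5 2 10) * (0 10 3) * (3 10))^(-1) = (0 3 10 2 5 8 7) = [3, 1, 5, 10, 4, 8, 6, 0, 7, 9, 2]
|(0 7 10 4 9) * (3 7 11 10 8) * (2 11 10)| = 12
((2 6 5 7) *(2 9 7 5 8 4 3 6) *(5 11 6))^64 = (3 8 11)(4 6 5) = [0, 1, 2, 8, 6, 4, 5, 7, 11, 9, 10, 3]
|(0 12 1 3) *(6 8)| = 4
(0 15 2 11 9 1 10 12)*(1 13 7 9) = (0 15 2 11 1 10 12)(7 9 13) = [15, 10, 11, 3, 4, 5, 6, 9, 8, 13, 12, 1, 0, 7, 14, 2]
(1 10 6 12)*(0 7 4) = (0 7 4)(1 10 6 12) = [7, 10, 2, 3, 0, 5, 12, 4, 8, 9, 6, 11, 1]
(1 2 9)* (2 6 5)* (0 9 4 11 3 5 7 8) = (0 9 1 6 7 8)(2 4 11 3 5) = [9, 6, 4, 5, 11, 2, 7, 8, 0, 1, 10, 3]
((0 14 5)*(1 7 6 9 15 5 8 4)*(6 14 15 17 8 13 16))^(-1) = (0 5 15)(1 4 8 17 9 6 16 13 14 7) = [5, 4, 2, 3, 8, 15, 16, 1, 17, 6, 10, 11, 12, 14, 7, 0, 13, 9]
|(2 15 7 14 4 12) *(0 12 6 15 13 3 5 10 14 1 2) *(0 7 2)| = 36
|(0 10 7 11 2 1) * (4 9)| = |(0 10 7 11 2 1)(4 9)| = 6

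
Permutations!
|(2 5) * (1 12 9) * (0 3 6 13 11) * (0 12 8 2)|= |(0 3 6 13 11 12 9 1 8 2 5)|= 11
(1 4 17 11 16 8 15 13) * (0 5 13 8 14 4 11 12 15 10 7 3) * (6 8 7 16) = (0 5 13 1 11 6 8 10 16 14 4 17 12 15 7 3) = [5, 11, 2, 0, 17, 13, 8, 3, 10, 9, 16, 6, 15, 1, 4, 7, 14, 12]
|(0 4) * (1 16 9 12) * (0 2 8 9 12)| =15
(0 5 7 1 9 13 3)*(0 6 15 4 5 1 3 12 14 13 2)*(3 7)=(0 1 9 2)(3 6 15 4 5)(12 14 13)=[1, 9, 0, 6, 5, 3, 15, 7, 8, 2, 10, 11, 14, 12, 13, 4]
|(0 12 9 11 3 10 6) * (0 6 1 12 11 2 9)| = 6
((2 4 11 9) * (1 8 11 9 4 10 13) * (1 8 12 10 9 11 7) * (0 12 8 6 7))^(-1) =(0 8 1 7 6 13 10 12)(2 9)(4 11) =[8, 7, 9, 3, 11, 5, 13, 6, 1, 2, 12, 4, 0, 10]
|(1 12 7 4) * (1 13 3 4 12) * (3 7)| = 5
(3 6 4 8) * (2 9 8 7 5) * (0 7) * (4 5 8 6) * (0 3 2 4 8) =(0 7)(2 9 6 5 4 3 8) =[7, 1, 9, 8, 3, 4, 5, 0, 2, 6]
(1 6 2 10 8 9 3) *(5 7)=(1 6 2 10 8 9 3)(5 7)=[0, 6, 10, 1, 4, 7, 2, 5, 9, 3, 8]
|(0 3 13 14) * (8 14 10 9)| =|(0 3 13 10 9 8 14)| =7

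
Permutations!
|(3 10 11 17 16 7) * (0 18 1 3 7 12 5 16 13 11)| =|(0 18 1 3 10)(5 16 12)(11 17 13)| =15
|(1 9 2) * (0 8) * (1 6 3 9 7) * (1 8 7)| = |(0 7 8)(2 6 3 9)| = 12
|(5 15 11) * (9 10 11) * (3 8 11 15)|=|(3 8 11 5)(9 10 15)|=12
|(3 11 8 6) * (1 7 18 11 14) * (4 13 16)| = 24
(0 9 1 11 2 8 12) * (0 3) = [9, 11, 8, 0, 4, 5, 6, 7, 12, 1, 10, 2, 3] = (0 9 1 11 2 8 12 3)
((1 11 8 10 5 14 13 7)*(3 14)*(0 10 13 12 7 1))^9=(0 5 14 7 10 3 12)(1 11 8 13)=[5, 11, 2, 12, 4, 14, 6, 10, 13, 9, 3, 8, 0, 1, 7]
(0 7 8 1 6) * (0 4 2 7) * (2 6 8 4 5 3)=(1 8)(2 7 4 6 5 3)=[0, 8, 7, 2, 6, 3, 5, 4, 1]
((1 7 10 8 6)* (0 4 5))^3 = (1 8 7 6 10) = [0, 8, 2, 3, 4, 5, 10, 6, 7, 9, 1]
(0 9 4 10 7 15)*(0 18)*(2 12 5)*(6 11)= (0 9 4 10 7 15 18)(2 12 5)(6 11)= [9, 1, 12, 3, 10, 2, 11, 15, 8, 4, 7, 6, 5, 13, 14, 18, 16, 17, 0]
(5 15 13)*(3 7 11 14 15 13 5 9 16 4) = (3 7 11 14 15 5 13 9 16 4) = [0, 1, 2, 7, 3, 13, 6, 11, 8, 16, 10, 14, 12, 9, 15, 5, 4]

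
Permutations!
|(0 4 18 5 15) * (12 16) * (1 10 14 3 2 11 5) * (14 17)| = 12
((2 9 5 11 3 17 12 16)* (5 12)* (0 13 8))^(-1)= (0 8 13)(2 16 12 9)(3 11 5 17)= [8, 1, 16, 11, 4, 17, 6, 7, 13, 2, 10, 5, 9, 0, 14, 15, 12, 3]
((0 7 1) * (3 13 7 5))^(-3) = (0 13)(1 3)(5 7) = [13, 3, 2, 1, 4, 7, 6, 5, 8, 9, 10, 11, 12, 0]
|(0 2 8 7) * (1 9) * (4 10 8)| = |(0 2 4 10 8 7)(1 9)| = 6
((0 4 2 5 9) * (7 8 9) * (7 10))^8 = (10) = [0, 1, 2, 3, 4, 5, 6, 7, 8, 9, 10]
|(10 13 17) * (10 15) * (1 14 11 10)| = 7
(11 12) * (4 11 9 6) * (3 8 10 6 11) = (3 8 10 6 4)(9 11 12) = [0, 1, 2, 8, 3, 5, 4, 7, 10, 11, 6, 12, 9]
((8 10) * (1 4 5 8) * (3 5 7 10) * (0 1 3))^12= (0 10)(1 3)(4 5)(7 8)= [10, 3, 2, 1, 5, 4, 6, 8, 7, 9, 0]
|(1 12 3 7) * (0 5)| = |(0 5)(1 12 3 7)| = 4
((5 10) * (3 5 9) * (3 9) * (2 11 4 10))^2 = (2 4 3)(5 11 10) = [0, 1, 4, 2, 3, 11, 6, 7, 8, 9, 5, 10]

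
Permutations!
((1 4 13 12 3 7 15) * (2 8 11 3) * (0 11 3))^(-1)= (0 11)(1 15 7 3 8 2 12 13 4)= [11, 15, 12, 8, 1, 5, 6, 3, 2, 9, 10, 0, 13, 4, 14, 7]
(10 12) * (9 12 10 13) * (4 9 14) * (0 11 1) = [11, 0, 2, 3, 9, 5, 6, 7, 8, 12, 10, 1, 13, 14, 4] = (0 11 1)(4 9 12 13 14)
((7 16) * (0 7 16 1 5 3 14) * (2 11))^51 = (16)(0 5)(1 14)(2 11)(3 7) = [5, 14, 11, 7, 4, 0, 6, 3, 8, 9, 10, 2, 12, 13, 1, 15, 16]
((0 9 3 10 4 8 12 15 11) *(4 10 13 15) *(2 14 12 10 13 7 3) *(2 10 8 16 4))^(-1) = (0 11 15 13 10 9)(2 12 14)(3 7)(4 16) = [11, 1, 12, 7, 16, 5, 6, 3, 8, 0, 9, 15, 14, 10, 2, 13, 4]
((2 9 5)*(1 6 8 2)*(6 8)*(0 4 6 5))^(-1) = [9, 5, 8, 3, 0, 6, 4, 7, 1, 2] = (0 9 2 8 1 5 6 4)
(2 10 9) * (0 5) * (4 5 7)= (0 7 4 5)(2 10 9)= [7, 1, 10, 3, 5, 0, 6, 4, 8, 2, 9]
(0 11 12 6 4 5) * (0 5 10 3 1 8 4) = (0 11 12 6)(1 8 4 10 3) = [11, 8, 2, 1, 10, 5, 0, 7, 4, 9, 3, 12, 6]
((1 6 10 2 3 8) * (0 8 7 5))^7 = (0 7 2 6 8 5 3 10 1) = [7, 0, 6, 10, 4, 3, 8, 2, 5, 9, 1]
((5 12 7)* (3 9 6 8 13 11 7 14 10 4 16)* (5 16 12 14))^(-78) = (3 6 13 7)(4 5 10 12 14)(8 11 16 9) = [0, 1, 2, 6, 5, 10, 13, 3, 11, 8, 12, 16, 14, 7, 4, 15, 9]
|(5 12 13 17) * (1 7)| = |(1 7)(5 12 13 17)| = 4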